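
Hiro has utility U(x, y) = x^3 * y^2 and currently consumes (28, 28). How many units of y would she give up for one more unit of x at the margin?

MU_x = 3·x^2·y^2 and MU_y = 2·x^3·y.
MRS = MU_x/MU_y = (3/2)·y/x.
At (28, 28): MRS = 1.5.
The indifference curve has slope −1.5 at this bundle.

MRS = 1.5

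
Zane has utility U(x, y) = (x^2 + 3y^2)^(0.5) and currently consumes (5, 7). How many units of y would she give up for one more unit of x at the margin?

For CES with ρ = 2, MRS = (1/3)·(y/x)^(-1).
At (5, 7): MRS = 5/21.
That is, one extra unit of x is worth 5/21 units of y at the margin.

MRS = 5/21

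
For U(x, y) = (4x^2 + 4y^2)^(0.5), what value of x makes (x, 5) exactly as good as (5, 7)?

x = 7

U depends on (x, y) only through S = 4x^2 + 4y^2, so equal utility means equal S. At (5, 7): S = 296.
With y = 5: 4·5^2 = 100, so 4x^2 = 296 − 100 = 196, i.e. x^2 = 49.
Hence x = √49 = 7.
Check: U(7, 5) = 17.2047.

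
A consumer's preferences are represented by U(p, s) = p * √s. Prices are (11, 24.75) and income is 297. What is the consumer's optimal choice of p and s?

p* = 18, s* = 4

MU_p = √s and MU_s = 0.5·p·s^(-0.5).
MRS = MU_p/MU_s = (2)·s/p.
Tangency: set MRS = p_p/p_s = 11/24.75 = 4/9.
So (2)·s/p = 4/9, i.e. s = (2/9)·p.
Substitute into the budget 11·p + 24.75·s = 297: 16.5·p = 297, so p* = 18.
Then s* = (2/9)·18 = 4.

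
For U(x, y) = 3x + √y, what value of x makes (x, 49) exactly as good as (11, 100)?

U(11, 100) = 43.
Set U(x, 49) = 43 and solve.
With y = 49: √49 = 7, so 3x = 43 − 7 = 36 and x = 12.
Check: U(12, 49) = 43.

x = 12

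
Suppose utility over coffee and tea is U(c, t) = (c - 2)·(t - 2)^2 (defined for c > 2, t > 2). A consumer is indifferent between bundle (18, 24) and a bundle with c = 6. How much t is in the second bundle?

t = 46

U(18, 24) = 7744.
Set U(6, t) = 7744 and solve.
With c = 6: (6 − 2) = 4, so (t − 2)^2 = 7744/4 = 1936.
Taking the square root (with t > 2): t − 2 = 44, so t = 46.
Check: U(6, 46) = 7744.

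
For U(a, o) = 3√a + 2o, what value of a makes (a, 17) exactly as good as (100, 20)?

a = 144

U(100, 20) = 70.
Set U(a, 17) = 70 and solve.
With o = 17: 3√a = 70 − 2·17 = 36, so √a = 12 and a = 144.
Check: U(144, 17) = 70.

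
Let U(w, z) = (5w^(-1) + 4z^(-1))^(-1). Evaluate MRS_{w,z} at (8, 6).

For CES with ρ = -1, MRS = (5/4)·(z/w)^2.
At (8, 6): MRS = 45/64.
That is, one extra unit of w is worth 45/64 units of z at the margin.

MRS = 45/64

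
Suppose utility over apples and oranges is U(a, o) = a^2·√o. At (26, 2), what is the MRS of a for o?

MU_a = 2·a·√o and MU_o = 0.5·a^2·o^(-0.5).
MRS = MU_a/MU_o = (4)·o/a.
At (26, 2): MRS = 4/13.
So at (26, 2) the consumer would give up 4/13 units of o for one more unit of a.

MRS = 4/13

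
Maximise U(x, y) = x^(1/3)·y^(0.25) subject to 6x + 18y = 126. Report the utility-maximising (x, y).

x* = 12, y* = 3

MU_x = 1/3·x^(-2/3)·y^(0.25) and MU_y = 0.25·x^(1/3)·y^(-0.75).
MRS = MU_x/MU_y = (4/3)·y/x.
Tangency: set MRS = p_x/p_y = 6/18 = 1/3.
So (4/3)·y/x = 1/3, i.e. y = 0.25·x.
Substitute into the budget 6·x + 18·y = 126: 10.5·x = 126, so x* = 12.
Then y* = 0.25·12 = 3.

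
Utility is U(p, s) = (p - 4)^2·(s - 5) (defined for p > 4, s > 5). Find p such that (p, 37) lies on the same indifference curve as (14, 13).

p = 9

U(14, 13) = 800.
Set U(p, 37) = 800 and solve.
With s = 37: (37 − 5) = 32, so (p − 4)^2 = 800/32 = 25.
Taking the square root (with p > 4): p − 4 = 5, so p = 9.
Check: U(9, 37) = 800.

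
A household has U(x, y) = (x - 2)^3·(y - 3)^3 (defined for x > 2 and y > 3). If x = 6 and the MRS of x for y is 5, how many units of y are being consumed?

y = 23

MU_x = 3·(x−2)^2·(y−3)^3, MU_y = 3·(x−2)^3·(y−3)^2.
MRS = (y−3)/(x−2).
Substitute x = 6: MRS = (y − 3)/4. Setting this equal to 5 gives y − 3 = 5·4 = 20, so y = 23.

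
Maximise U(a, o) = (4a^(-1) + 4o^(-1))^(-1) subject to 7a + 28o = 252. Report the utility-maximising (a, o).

For CES with ρ = -1, MRS = (o/a)^2.
Tangency: set MRS = p_a/p_o = 7/28 = 0.25.
So (o/a)^2 = 0.25; taking the square root, o/a = 0.5, i.e. o = 0.5·a.
Substitute into the budget 7·a + 28·o = 252: 21·a = 252, so a* = 12 and o* = 0.5·12 = 6.

a* = 12, o* = 6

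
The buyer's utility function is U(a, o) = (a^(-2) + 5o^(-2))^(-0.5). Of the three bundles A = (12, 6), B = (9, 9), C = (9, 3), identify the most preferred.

Evaluate utility at each bundle:
U(A) = 2.619.
U(B) = 3.674.
U(C) = 1.327.
Highest utility is B, so B ≻ A ≻ C.

Bundle B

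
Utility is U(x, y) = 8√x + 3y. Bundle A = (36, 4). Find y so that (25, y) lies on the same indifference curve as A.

U(36, 4) = 60.
Set U(25, y) = 60 and solve.
With x = 25: √25 = 5, so 3y = 60 − 8·5 = 20 and y = 20/3.
Check: U(25, 20/3) = 60.

y = 20/3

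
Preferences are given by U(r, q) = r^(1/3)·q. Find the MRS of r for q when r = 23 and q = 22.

MRS = 22/69

MU_r = 1/3·r^(-2/3)·q and MU_q = r^(1/3).
MRS = MU_r/MU_q = (1/3)·q/r.
At (23, 22): MRS = 22/69.
So at (23, 22) the consumer would give up 22/69 units of q for one more unit of r.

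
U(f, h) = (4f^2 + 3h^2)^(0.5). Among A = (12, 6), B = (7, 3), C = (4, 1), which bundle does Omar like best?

Evaluate utility at each bundle:
U(A) = 26.153.
U(B) = 14.933.
U(C) = 8.185.
Highest utility is A, so A ≻ B ≻ C.

Bundle A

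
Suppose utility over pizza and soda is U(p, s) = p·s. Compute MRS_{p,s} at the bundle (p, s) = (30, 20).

MU_p = s and MU_s = p.
MRS = MU_p/MU_s = s/p.
At (30, 20): MRS = 2/3.
So at (30, 20) the consumer would give up 2/3 units of s for one more unit of p.

MRS = 2/3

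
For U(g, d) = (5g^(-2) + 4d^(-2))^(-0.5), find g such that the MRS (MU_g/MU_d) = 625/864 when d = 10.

For CES with ρ = -2, MRS = (5/4)·(d/g)^3.
Setting (5/4)·(10/g)^3 = 625/864 gives (10/g)^3 = 125/216, so 10/g = 5/6 and g = 12.

g = 12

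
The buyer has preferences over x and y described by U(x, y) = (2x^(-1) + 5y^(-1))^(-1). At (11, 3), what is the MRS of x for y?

MRS = 18/605

For CES with ρ = -1, MRS = (2/5)·(y/x)^2.
At (11, 3): MRS = 18/605.
That is, one extra unit of x is worth 18/605 units of y at the margin.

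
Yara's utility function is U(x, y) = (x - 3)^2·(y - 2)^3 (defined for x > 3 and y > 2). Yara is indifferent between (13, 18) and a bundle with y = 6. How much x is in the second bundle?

U(13, 18) = 409600.
Set U(x, 6) = 409600 and solve.
With y = 6: (6 − 2)^3 = 64, so (x − 3)^2 = 409600/64 = 6400.
Taking the square root (with x > 3): x − 3 = 80, so x = 83.
Check: U(83, 6) = 409600.

x = 83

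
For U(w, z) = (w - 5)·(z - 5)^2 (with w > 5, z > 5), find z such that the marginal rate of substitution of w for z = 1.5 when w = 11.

z = 23

MU_w = (z−5)^2, MU_z = 2·(w−5)·(z−5).
MRS = (1/2)·(z−5)/(w−5).
Substitute w = 11: MRS = (z − 5)/12. Setting this equal to 1.5 gives z − 5 = 1.5·12 = 18, so z = 23.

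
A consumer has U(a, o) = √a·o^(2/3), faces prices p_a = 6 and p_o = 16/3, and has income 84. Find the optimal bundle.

a* = 6, o* = 9

MU_a = 0.5·a^(-0.5)·o^(2/3) and MU_o = 2/3·√a·o^(-1/3).
MRS = MU_a/MU_o = (0.75)·o/a.
Tangency: set MRS = p_a/p_o = 6/(16/3) = 1.125.
So (0.75)·o/a = 1.125, i.e. o = 1.5·a.
Substitute into the budget 6·a + (16/3)·o = 84: 14·a = 84, so a* = 6.
Then o* = 1.5·6 = 9.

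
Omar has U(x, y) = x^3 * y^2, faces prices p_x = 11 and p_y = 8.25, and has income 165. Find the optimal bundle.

MU_x = 3·x^2·y^2 and MU_y = 2·x^3·y.
MRS = MU_x/MU_y = (3/2)·y/x.
Tangency: set MRS = p_x/p_y = 11/8.25 = 4/3.
So (3/2)·y/x = 4/3, i.e. y = (8/9)·x.
Substitute into the budget 11·x + 8.25·y = 165: (55/3)·x = 165, so x* = 9.
Then y* = (8/9)·9 = 8.

x* = 9, y* = 8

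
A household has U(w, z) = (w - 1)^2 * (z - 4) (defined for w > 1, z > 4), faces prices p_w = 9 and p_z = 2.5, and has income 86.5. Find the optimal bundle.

MU_w = 2·(w−1)·(z−4), MU_z = (w−1)^2.
MRS = (2/1)·(z−4)/(w−1).
Tangency: set MRS = p_w/p_z = 9/2.5 = 3.6.
So (2/1)·(z − 4)/(w − 1) = 3.6, i.e. (z − 4) = 1.8·(w − 1).
Rewrite the budget in excess-of-subsistence terms: 9·(w − 1) + 2.5·(z − 4) = 86.5 − 9·1 − 2.5·4 = 67.5.
Substituting, 13.5·(w − 1) = 67.5, so w − 1 = 5 and w* = 6.
Then z − 4 = 1.8·5 = 9, so z* = 13.

w* = 6, z* = 13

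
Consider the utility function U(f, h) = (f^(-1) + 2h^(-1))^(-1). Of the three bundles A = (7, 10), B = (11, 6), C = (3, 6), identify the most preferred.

Evaluate utility at each bundle:
U(A) = 2.917.
U(B) = 2.357.
U(C) = 1.500.
Highest utility is A, so A ≻ B ≻ C.

Bundle A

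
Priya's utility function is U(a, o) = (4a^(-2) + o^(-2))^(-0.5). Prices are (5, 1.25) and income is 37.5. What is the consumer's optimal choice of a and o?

For CES with ρ = -2, MRS = (4/1)·(o/a)^3.
Tangency: set MRS = p_a/p_o = 5/1.25 = 4.
So (o/a)^3 = 1; taking the cube root, o/a = 1, i.e. o = a.
Substitute into the budget 5·a + 1.25·o = 37.5: 6.25·a = 37.5, so a* = 6 and o* = 6.

a* = 6, o* = 6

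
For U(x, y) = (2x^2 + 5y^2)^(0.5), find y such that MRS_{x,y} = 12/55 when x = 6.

For CES with ρ = 2, MRS = (2/5)·(y/x)^(-1).
Setting (2/5)·(y/6)^(-1) = 12/55 gives (y/6)^(-1) = 6/11, so y/6 = 11/6 and y = 11.

y = 11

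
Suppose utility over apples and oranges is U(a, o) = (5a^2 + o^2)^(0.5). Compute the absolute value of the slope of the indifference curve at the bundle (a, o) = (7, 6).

MRS = 35/6

For CES with ρ = 2, MRS = (5/1)·(o/a)^(-1).
At (7, 6): MRS = 35/6.
So at (7, 6) the consumer would give up 35/6 units of o for one more unit of a.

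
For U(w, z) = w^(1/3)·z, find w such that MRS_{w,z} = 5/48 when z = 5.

w = 16

MU_w = 1/3·w^(-2/3)·z and MU_z = w^(1/3).
MRS = MU_w/MU_z = (1/3)·z/w.
Substitute z = 5: MRS = (5/3)/w. Setting (5/3)/w = 5/48 gives w = (5/3)/(5/48) = 16.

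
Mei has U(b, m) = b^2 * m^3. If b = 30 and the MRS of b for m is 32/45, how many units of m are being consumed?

m = 32

MU_b = 2·b·m^3 and MU_m = 3·b^2·m^2.
MRS = MU_b/MU_m = (2/3)·m/b.
Substitute b = 30: MRS = m/45. Setting m/45 = 32/45 gives m = (32/45)·45 = 32.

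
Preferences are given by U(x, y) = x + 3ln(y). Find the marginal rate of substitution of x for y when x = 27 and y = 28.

MRS = 28/3

MU_x = 1, MU_y = 3/y.
MRS = 1 ÷ (3/y).
At (27, 28): MRS = 28/3.
That is, one extra unit of x is worth 28/3 units of y at the margin.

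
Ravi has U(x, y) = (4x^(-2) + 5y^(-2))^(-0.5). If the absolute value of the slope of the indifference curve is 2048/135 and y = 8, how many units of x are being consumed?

For CES with ρ = -2, MRS = (4/5)·(y/x)^3.
Setting (4/5)·(8/x)^3 = 2048/135 gives (8/x)^3 = 512/27, so 8/x = 8/3 and x = 3.

x = 3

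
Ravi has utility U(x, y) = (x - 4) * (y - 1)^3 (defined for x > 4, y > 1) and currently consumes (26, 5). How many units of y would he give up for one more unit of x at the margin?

MU_x = (y−1)^3, MU_y = 3·(x−4)·(y−1)^2.
MRS = (1/3)·(y−1)/(x−4).
At (26, 5): MRS = 2/33.
So at (26, 5) the consumer would give up 2/33 units of y for one more unit of x.

MRS = 2/33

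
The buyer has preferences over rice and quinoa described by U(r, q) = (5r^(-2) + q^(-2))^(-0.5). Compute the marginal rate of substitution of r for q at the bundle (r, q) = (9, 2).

MRS = 40/729

For CES with ρ = -2, MRS = (5/1)·(q/r)^3.
At (9, 2): MRS = 40/729.
So at (9, 2) the consumer would give up 40/729 units of q for one more unit of r.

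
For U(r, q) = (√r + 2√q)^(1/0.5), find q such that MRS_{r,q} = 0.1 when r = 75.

q = 3

For CES with ρ = 0.5, MRS = (1/2)·√(q/r).
Setting (1/2)·√(q/75) = 0.1 gives √(q/75) = 0.2, so q/75 = 1/25 and q = 3.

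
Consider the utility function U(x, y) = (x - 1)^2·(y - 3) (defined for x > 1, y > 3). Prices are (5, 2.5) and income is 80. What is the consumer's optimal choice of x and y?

MU_x = 2·(x−1)·(y−3), MU_y = (x−1)^2.
MRS = (2/1)·(y−3)/(x−1).
Tangency: set MRS = p_x/p_y = 5/2.5 = 2.
So (2/1)·(y − 3)/(x − 1) = 2, i.e. (y − 3) = (x − 1).
Rewrite the budget in excess-of-subsistence terms: 5·(x − 1) + 2.5·(y − 3) = 80 − 5·1 − 2.5·3 = 67.5.
Substituting, 7.5·(x − 1) = 67.5, so x − 1 = 9 and x* = 10.
Then y − 3 = 9, so y* = 12.

x* = 10, y* = 12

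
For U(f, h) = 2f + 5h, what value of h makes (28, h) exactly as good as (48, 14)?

U(48, 14) = 166.
Set U(28, h) = 166 and solve.
2·28 + 5h = 166 ⇒ 5h = 110 ⇒ h = 22.
Check: U(28, 22) = 166.

h = 22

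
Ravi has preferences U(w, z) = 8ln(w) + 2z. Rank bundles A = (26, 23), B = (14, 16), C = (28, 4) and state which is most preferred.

Evaluate utility at each bundle:
U(A) = 72.065.
U(B) = 53.112.
U(C) = 34.658.
Highest utility is A, so A ≻ B ≻ C.

Bundle A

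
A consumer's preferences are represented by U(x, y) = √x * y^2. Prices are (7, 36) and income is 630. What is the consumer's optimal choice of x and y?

MU_x = 0.5·x^(-0.5)·y^2 and MU_y = 2·√x·y.
MRS = MU_x/MU_y = (0.25)·y/x.
Tangency: set MRS = p_x/p_y = 7/36.
So (0.25)·y/x = 7/36, i.e. y = (7/9)·x.
Substitute into the budget 7·x + 36·y = 630: 35·x = 630, so x* = 18.
Then y* = (7/9)·18 = 14.

x* = 18, y* = 14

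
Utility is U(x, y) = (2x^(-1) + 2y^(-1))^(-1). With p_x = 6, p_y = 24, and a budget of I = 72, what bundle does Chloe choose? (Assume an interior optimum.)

For CES with ρ = -1, MRS = (y/x)^2.
Tangency: set MRS = p_x/p_y = 6/24 = 0.25.
So (y/x)^2 = 0.25; taking the square root, y/x = 0.5, i.e. y = 0.5·x.
Substitute into the budget 6·x + 24·y = 72: 18·x = 72, so x* = 4 and y* = 0.5·4 = 2.

x* = 4, y* = 2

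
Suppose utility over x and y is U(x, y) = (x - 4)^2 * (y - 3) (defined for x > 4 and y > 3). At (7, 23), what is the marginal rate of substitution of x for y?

MU_x = 2·(x−4)·(y−3), MU_y = (x−4)^2.
MRS = (2/1)·(y−3)/(x−4).
At (7, 23): MRS = 40/3.
That is, one extra unit of x is worth 40/3 units of y at the margin.

MRS = 40/3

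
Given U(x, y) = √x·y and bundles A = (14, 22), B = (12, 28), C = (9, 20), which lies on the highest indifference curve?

Evaluate utility at each bundle:
U(A) = 82.316.
U(B) = 96.995.
U(C) = 60.000.
Highest utility is B, so B ≻ A ≻ C.

Bundle B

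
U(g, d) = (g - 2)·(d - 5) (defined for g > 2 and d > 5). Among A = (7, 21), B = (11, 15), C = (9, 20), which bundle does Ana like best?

Evaluate utility at each bundle:
U(A) = 80.
U(B) = 90.
U(C) = 105.
Highest utility is C, so C ≻ B ≻ A.

Bundle C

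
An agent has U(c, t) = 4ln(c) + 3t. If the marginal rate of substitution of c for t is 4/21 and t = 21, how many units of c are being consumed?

MU_c = 4/c, MU_t = 3.
MRS = 4/c ÷ 3.
MRS depends only on c: (4/3)/c = 4/21 ⇒ c = (4/3)/(4/21) = 7.

c = 7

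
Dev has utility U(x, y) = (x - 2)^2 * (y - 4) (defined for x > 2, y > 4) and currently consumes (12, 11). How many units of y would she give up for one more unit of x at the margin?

MU_x = 2·(x−2)·(y−4), MU_y = (x−2)^2.
MRS = (2/1)·(y−4)/(x−2).
At (12, 11): MRS = 1.4.
That is, one extra unit of x is worth 1.4 units of y at the margin.

MRS = 1.4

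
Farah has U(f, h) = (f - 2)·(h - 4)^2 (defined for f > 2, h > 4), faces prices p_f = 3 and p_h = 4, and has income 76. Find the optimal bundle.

MU_f = (h−4)^2, MU_h = 2·(f−2)·(h−4).
MRS = (1/2)·(h−4)/(f−2).
Tangency: set MRS = p_f/p_h = 3/4 = 0.75.
So (1/2)·(h − 4)/(f − 2) = 0.75, i.e. (h − 4) = 1.5·(f − 2).
Rewrite the budget in excess-of-subsistence terms: 3·(f − 2) + 4·(h − 4) = 76 − 3·2 − 4·4 = 54.
Substituting, 9·(f − 2) = 54, so f − 2 = 6 and f* = 8.
Then h − 4 = 1.5·6 = 9, so h* = 13.

f* = 8, h* = 13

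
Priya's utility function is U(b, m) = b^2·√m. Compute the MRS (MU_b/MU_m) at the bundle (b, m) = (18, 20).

MU_b = 2·b·√m and MU_m = 0.5·b^2·m^(-0.5).
MRS = MU_b/MU_m = (4)·m/b.
At (18, 20): MRS = 40/9.
That is, one extra unit of b is worth 40/9 units of m at the margin.

MRS = 40/9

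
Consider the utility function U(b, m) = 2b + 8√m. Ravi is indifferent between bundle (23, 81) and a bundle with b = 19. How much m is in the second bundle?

m = 100

U(23, 81) = 118.
Set U(19, m) = 118 and solve.
With b = 19: 8√m = 118 − 2·19 = 80, so √m = 10 and m = 100.
Check: U(19, 100) = 118.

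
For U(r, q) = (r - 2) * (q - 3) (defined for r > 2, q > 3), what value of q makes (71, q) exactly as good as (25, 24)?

U(25, 24) = 483.
Set U(71, q) = 483 and solve.
With r = 71: (71 − 2) = 69, so (q − 3) = 483/69 = 7.
So q = 3 + 7 = 10.
Check: U(71, 10) = 483.

q = 10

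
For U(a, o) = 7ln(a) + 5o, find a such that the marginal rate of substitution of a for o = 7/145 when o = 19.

MU_a = 7/a, MU_o = 5.
MRS = 7/a ÷ 5.
MRS depends only on a: 1.4/a = 7/145 ⇒ a = 1.4/(7/145) = 29.

a = 29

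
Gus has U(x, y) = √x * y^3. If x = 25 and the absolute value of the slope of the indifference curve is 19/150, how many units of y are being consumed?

y = 19

MU_x = 0.5·x^(-0.5)·y^3 and MU_y = 3·√x·y^2.
MRS = MU_x/MU_y = (1/6)·y/x.
Substitute x = 25: MRS = y/150. Setting y/150 = 19/150 gives y = (19/150)·150 = 19.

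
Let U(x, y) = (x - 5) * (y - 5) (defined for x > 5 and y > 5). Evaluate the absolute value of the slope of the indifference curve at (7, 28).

MU_x = (y−5), MU_y = (x−5).
MRS = (y−5)/(x−5).
At (7, 28): MRS = 11.5.
That is, one extra unit of x is worth 11.5 units of y at the margin.

MRS = 11.5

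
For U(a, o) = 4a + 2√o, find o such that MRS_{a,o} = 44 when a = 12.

o = 121

MU_a = 4, MU_o = 2/(2√o).
MRS = 4 ÷ (2/(2√o)).
MRS depends only on o: 4·√o = 44 ⇒ √o = 44/4 = 11 ⇒ o = 121.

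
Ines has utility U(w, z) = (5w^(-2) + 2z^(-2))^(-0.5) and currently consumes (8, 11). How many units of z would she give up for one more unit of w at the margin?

MRS = 6655/1024

For CES with ρ = -2, MRS = (5/2)·(z/w)^3.
At (8, 11): MRS = 6655/1024.
So at (8, 11) the consumer would give up 6655/1024 units of z for one more unit of w.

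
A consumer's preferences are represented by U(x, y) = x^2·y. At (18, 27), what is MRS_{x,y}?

MRS = 3

MU_x = 2·x·y and MU_y = x^2.
MRS = MU_x/MU_y = (2/1)·y/x.
At (18, 27): MRS = 3.
The indifference curve has slope −3 at this bundle.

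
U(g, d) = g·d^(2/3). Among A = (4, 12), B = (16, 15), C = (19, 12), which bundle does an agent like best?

Bundle C

Evaluate utility at each bundle:
U(A) = 20.966.
U(B) = 97.315.
U(C) = 99.588.
Highest utility is C, so C ≻ B ≻ A.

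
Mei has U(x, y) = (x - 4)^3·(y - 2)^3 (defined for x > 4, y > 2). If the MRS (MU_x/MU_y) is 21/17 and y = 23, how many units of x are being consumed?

MU_x = 3·(x−4)^2·(y−2)^3, MU_y = 3·(x−4)^3·(y−2)^2.
MRS = (y−2)/(x−4).
Substitute y = 23: MRS = 21/(x − 4). Setting this equal to 21/17 gives x − 4 = 21/(21/17) = 17, so x = 21.

x = 21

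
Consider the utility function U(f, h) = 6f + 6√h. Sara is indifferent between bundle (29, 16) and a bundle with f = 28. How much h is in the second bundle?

h = 25

U(29, 16) = 198.
Set U(28, h) = 198 and solve.
With f = 28: 6√h = 198 − 6·28 = 30, so √h = 5 and h = 25.
Check: U(28, 25) = 198.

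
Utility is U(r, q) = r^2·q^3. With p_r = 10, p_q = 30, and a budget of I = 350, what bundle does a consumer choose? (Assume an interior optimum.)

r* = 14, q* = 7

MU_r = 2·r·q^3 and MU_q = 3·r^2·q^2.
MRS = MU_r/MU_q = (2/3)·q/r.
Tangency: set MRS = p_r/p_q = 10/30 = 1/3.
So (2/3)·q/r = 1/3, i.e. q = 0.5·r.
Substitute into the budget 10·r + 30·q = 350: 25·r = 350, so r* = 14.
Then q* = 0.5·14 = 7.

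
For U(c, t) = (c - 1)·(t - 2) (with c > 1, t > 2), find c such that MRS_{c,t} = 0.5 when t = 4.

c = 5

MU_c = (t−2), MU_t = (c−1).
MRS = (t−2)/(c−1).
Substitute t = 4: MRS = 2/(c − 1). Setting this equal to 0.5 gives c − 1 = 2/0.5 = 4, so c = 5.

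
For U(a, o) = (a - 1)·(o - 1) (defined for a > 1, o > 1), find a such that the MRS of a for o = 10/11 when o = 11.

a = 12

MU_a = (o−1), MU_o = (a−1).
MRS = (o−1)/(a−1).
Substitute o = 11: MRS = 10/(a − 1). Setting this equal to 10/11 gives a − 1 = 10/(10/11) = 11, so a = 12.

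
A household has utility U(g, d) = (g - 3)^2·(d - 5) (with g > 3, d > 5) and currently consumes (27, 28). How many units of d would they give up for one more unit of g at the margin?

MRS = 23/12

MU_g = 2·(g−3)·(d−5), MU_d = (g−3)^2.
MRS = (2/1)·(d−5)/(g−3).
At (27, 28): MRS = 23/12.
So at (27, 28) the consumer would give up 23/12 units of d for one more unit of g.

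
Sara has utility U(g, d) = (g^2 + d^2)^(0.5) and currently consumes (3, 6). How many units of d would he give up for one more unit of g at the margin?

For CES with ρ = 2, MRS = (d/g)^(-1).
At (3, 6): MRS = 0.5.
The indifference curve has slope −0.5 at this bundle.

MRS = 0.5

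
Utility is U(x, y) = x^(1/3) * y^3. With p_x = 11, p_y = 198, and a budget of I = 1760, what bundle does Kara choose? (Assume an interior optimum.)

x* = 16, y* = 8

MU_x = 1/3·x^(-2/3)·y^3 and MU_y = 3·x^(1/3)·y^2.
MRS = MU_x/MU_y = (1/9)·y/x.
Tangency: set MRS = p_x/p_y = 11/198 = 1/18.
So (1/9)·y/x = 1/18, i.e. y = 0.5·x.
Substitute into the budget 11·x + 198·y = 1760: 110·x = 1760, so x* = 16.
Then y* = 0.5·16 = 8.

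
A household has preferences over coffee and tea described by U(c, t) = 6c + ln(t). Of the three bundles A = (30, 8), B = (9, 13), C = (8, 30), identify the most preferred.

Evaluate utility at each bundle:
U(A) = 182.079.
U(B) = 56.565.
U(C) = 51.401.
Highest utility is A, so A ≻ B ≻ C.

Bundle A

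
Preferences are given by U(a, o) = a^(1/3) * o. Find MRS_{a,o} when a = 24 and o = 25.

MU_a = 1/3·a^(-2/3)·o and MU_o = a^(1/3).
MRS = MU_a/MU_o = (1/3)·o/a.
At (24, 25): MRS = 25/72.
That is, one extra unit of a is worth 25/72 units of o at the margin.

MRS = 25/72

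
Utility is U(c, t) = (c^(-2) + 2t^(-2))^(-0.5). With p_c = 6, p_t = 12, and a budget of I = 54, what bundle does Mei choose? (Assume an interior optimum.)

c* = 3, t* = 3

For CES with ρ = -2, MRS = (1/2)·(t/c)^3.
Tangency: set MRS = p_c/p_t = 6/12 = 0.5.
So (t/c)^3 = 1; taking the cube root, t/c = 1, i.e. t = c.
Substitute into the budget 6·c + 12·t = 54: 18·c = 54, so c* = 3 and t* = 3.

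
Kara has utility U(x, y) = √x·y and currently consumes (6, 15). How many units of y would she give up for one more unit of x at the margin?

MRS = 1.25

MU_x = 0.5·x^(-0.5)·y and MU_y = √x.
MRS = MU_x/MU_y = (0.5)·y/x.
At (6, 15): MRS = 1.25.
The indifference curve has slope −1.25 at this bundle.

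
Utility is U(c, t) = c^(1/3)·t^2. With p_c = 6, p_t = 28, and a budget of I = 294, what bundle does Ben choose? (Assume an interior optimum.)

MU_c = 1/3·c^(-2/3)·t^2 and MU_t = 2·c^(1/3)·t.
MRS = MU_c/MU_t = (1/6)·t/c.
Tangency: set MRS = p_c/p_t = 6/28 = 3/14.
So (1/6)·t/c = 3/14, i.e. t = (9/7)·c.
Substitute into the budget 6·c + 28·t = 294: 42·c = 294, so c* = 7.
Then t* = (9/7)·7 = 9.

c* = 7, t* = 9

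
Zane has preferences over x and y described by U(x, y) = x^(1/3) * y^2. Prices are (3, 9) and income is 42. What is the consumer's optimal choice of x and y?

MU_x = 1/3·x^(-2/3)·y^2 and MU_y = 2·x^(1/3)·y.
MRS = MU_x/MU_y = (1/6)·y/x.
Tangency: set MRS = p_x/p_y = 3/9 = 1/3.
So (1/6)·y/x = 1/3, i.e. y = 2·x.
Substitute into the budget 3·x + 9·y = 42: 21·x = 42, so x* = 2.
Then y* = 2·2 = 4.

x* = 2, y* = 4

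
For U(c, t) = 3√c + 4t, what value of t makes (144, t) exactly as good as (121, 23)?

U(121, 23) = 125.
Set U(144, t) = 125 and solve.
With c = 144: √144 = 12, so 4t = 125 − 3·12 = 89 and t = 22.25.
Check: U(144, 22.25) = 125.

t = 22.25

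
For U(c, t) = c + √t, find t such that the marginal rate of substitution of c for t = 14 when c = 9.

t = 49

MU_c = 1, MU_t = 1/(2√t).
MRS = 1 ÷ (1/(2√t)).
MRS depends only on t: 2·√t = 14 ⇒ √t = 14/2 = 7 ⇒ t = 49.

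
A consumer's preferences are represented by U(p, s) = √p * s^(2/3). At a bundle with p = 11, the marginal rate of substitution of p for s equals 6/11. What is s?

s = 8

MU_p = 0.5·p^(-0.5)·s^(2/3) and MU_s = 2/3·√p·s^(-1/3).
MRS = MU_p/MU_s = (0.75)·s/p.
Substitute p = 11: MRS = s/(44/3). Setting s/(44/3) = 6/11 gives s = (6/11)·(44/3) = 8.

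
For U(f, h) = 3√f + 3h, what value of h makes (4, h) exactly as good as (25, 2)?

U(25, 2) = 21.
Set U(4, h) = 21 and solve.
With f = 4: √4 = 2, so 3h = 21 − 3·2 = 15 and h = 5.
Check: U(4, 5) = 21.

h = 5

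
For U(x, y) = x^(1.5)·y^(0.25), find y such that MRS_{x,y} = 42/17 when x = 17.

MU_x = 1.5·√x·y^(0.25) and MU_y = 0.25·x^(1.5)·y^(-0.75).
MRS = MU_x/MU_y = (6)·y/x.
Substitute x = 17: MRS = y/(17/6). Setting y/(17/6) = 42/17 gives y = (42/17)·(17/6) = 7.

y = 7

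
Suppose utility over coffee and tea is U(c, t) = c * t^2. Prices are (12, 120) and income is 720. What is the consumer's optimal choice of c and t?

c* = 20, t* = 4

MU_c = t^2 and MU_t = 2·c·t.
MRS = MU_c/MU_t = (1/2)·t/c.
Tangency: set MRS = p_c/p_t = 12/120 = 0.1.
So (1/2)·t/c = 0.1, i.e. t = 0.2·c.
Substitute into the budget 12·c + 120·t = 720: 36·c = 720, so c* = 20.
Then t* = 0.2·20 = 4.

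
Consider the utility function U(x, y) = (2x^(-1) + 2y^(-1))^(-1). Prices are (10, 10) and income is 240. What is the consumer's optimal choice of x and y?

For CES with ρ = -1, MRS = (y/x)^2.
Tangency: set MRS = p_x/p_y = 10/10 = 1.
So (y/x)^2 = 1; taking the square root, y/x = 1, i.e. y = x.
Substitute into the budget 10·x + 10·y = 240: 20·x = 240, so x* = 12 and y* = 12.

x* = 12, y* = 12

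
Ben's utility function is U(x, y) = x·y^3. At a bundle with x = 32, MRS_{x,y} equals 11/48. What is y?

y = 22

MU_x = y^3 and MU_y = 3·x·y^2.
MRS = MU_x/MU_y = (1/3)·y/x.
Substitute x = 32: MRS = y/96. Setting y/96 = 11/48 gives y = (11/48)·96 = 22.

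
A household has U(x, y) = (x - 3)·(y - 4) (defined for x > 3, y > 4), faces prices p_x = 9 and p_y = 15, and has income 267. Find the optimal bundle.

MU_x = (y−4), MU_y = (x−3).
MRS = (y−4)/(x−3).
Tangency: set MRS = p_x/p_y = 9/15 = 0.6.
So (y − 4)/(x − 3) = 0.6, i.e. (y − 4) = 0.6·(x − 3).
Rewrite the budget in excess-of-subsistence terms: 9·(x − 3) + 15·(y − 4) = 267 − 9·3 − 15·4 = 180.
Substituting, 18·(x − 3) = 180, so x − 3 = 10 and x* = 13.
Then y − 4 = 0.6·10 = 6, so y* = 10.

x* = 13, y* = 10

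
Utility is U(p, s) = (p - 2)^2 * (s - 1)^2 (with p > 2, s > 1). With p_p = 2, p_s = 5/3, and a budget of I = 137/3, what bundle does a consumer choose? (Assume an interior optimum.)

MU_p = 2·(p−2)·(s−1)^2, MU_s = 2·(p−2)^2·(s−1).
MRS = (s−1)/(p−2).
Tangency: set MRS = p_p/p_s = 2/(5/3) = 1.2.
So (s − 1)/(p − 2) = 1.2, i.e. (s − 1) = 1.2·(p − 2).
Rewrite the budget in excess-of-subsistence terms: 2·(p − 2) + (5/3)·(s − 1) = 137/3 − 2·2 − (5/3)·1 = 40.
Substituting, 4·(p − 2) = 40, so p − 2 = 10 and p* = 12.
Then s − 1 = 1.2·10 = 12, so s* = 13.

p* = 12, s* = 13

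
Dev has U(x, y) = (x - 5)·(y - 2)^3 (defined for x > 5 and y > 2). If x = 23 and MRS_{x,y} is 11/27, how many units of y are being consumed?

MU_x = (y−2)^3, MU_y = 3·(x−5)·(y−2)^2.
MRS = (1/3)·(y−2)/(x−5).
Substitute x = 23: MRS = (y − 2)/54. Setting this equal to 11/27 gives y − 2 = (11/27)·54 = 22, so y = 24.

y = 24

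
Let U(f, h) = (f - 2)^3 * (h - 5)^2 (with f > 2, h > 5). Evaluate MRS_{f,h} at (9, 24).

MRS = 57/14

MU_f = 3·(f−2)^2·(h−5)^2, MU_h = 2·(f−2)^3·(h−5).
MRS = (3/2)·(h−5)/(f−2).
At (9, 24): MRS = 57/14.
So at (9, 24) the consumer would give up 57/14 units of h for one more unit of f.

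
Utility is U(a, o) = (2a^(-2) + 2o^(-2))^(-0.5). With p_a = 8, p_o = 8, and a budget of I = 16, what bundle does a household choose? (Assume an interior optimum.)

a* = 1, o* = 1

For CES with ρ = -2, MRS = (o/a)^3.
Tangency: set MRS = p_a/p_o = 8/8 = 1.
So (o/a)^3 = 1; taking the cube root, o/a = 1, i.e. o = a.
Substitute into the budget 8·a + 8·o = 16: 16·a = 16, so a* = 1 and o* = 1.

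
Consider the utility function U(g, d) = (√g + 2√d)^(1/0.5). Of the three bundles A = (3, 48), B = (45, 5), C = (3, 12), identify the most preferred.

Evaluate utility at each bundle:
U(A) = 243.000.
U(B) = 125.000.
U(C) = 75.000.
Highest utility is A, so A ≻ B ≻ C.

Bundle A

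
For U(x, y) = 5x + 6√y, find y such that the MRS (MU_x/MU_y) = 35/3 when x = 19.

MU_x = 5, MU_y = 6/(2√y).
MRS = 5 ÷ (6/(2√y)).
MRS depends only on y: (5/3)·√y = 35/3 ⇒ √y = (35/3)/(5/3) = 7 ⇒ y = 49.

y = 49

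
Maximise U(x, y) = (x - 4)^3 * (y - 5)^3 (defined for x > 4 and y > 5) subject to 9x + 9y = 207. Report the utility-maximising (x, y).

x* = 11, y* = 12

MU_x = 3·(x−4)^2·(y−5)^3, MU_y = 3·(x−4)^3·(y−5)^2.
MRS = (y−5)/(x−4).
Tangency: set MRS = p_x/p_y = 9/9 = 1.
So (y − 5)/(x − 4) = 1, i.e. (y − 5) = (x − 4).
Rewrite the budget in excess-of-subsistence terms: 9·(x − 4) + 9·(y − 5) = 207 − 9·4 − 9·5 = 126.
Substituting, 18·(x − 4) = 126, so x − 4 = 7 and x* = 11.
Then y − 5 = 7, so y* = 12.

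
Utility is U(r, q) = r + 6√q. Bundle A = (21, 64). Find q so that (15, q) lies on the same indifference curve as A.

U(21, 64) = 69.
Set U(15, q) = 69 and solve.
With r = 15: 6√q = 69 − 15 = 54, so √q = 9 and q = 81.
Check: U(15, 81) = 69.

q = 81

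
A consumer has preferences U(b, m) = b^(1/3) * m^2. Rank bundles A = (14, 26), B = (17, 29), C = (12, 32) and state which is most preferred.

Bundle C

Evaluate utility at each bundle:
U(A) = 1629.256.
U(B) = 2162.448.
U(C) = 2344.375.
Highest utility is C, so C ≻ B ≻ A.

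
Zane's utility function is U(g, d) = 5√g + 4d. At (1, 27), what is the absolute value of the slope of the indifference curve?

MU_g = 5/(2√g), MU_d = 4.
MRS = 5/(2√g) ÷ 4.
At (1, 27): MRS = 0.625.
So at (1, 27) the consumer would give up 0.625 units of d for one more unit of g.

MRS = 0.625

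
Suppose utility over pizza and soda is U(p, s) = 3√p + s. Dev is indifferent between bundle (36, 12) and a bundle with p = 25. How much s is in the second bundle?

U(36, 12) = 30.
Set U(25, s) = 30 and solve.
With p = 25: √25 = 5, so s = 30 − 3·5 = 15.
Check: U(25, 15) = 30.

s = 15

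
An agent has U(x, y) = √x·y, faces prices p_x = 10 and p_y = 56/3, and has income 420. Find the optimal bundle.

x* = 14, y* = 15

MU_x = 0.5·x^(-0.5)·y and MU_y = √x.
MRS = MU_x/MU_y = (0.5)·y/x.
Tangency: set MRS = p_x/p_y = 10/(56/3) = 15/28.
So (0.5)·y/x = 15/28, i.e. y = (15/14)·x.
Substitute into the budget 10·x + (56/3)·y = 420: 30·x = 420, so x* = 14.
Then y* = (15/14)·14 = 15.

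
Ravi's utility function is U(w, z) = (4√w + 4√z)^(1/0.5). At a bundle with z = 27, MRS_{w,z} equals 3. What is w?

For CES with ρ = 0.5, MRS = √(z/w).
Setting √(27/w) = 3 gives 27/w = 9 and w = 3.

w = 3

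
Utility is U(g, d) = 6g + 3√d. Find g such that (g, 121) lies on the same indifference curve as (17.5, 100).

g = 17

U(17.5, 100) = 135.
Set U(g, 121) = 135 and solve.
With d = 121: √121 = 11, so 6g = 135 − 3·11 = 102 and g = 17.
Check: U(17, 121) = 135.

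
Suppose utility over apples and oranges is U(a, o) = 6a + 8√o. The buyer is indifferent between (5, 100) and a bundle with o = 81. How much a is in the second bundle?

U(5, 100) = 110.
Set U(a, 81) = 110 and solve.
With o = 81: √81 = 9, so 6a = 110 − 8·9 = 38 and a = 19/3.
Check: U(19/3, 81) = 110.

a = 19/3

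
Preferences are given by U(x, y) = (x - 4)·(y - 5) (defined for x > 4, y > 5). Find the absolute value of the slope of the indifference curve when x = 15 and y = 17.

MRS = 12/11

MU_x = (y−5), MU_y = (x−4).
MRS = (y−5)/(x−4).
At (15, 17): MRS = 12/11.
That is, one extra unit of x is worth 12/11 units of y at the margin.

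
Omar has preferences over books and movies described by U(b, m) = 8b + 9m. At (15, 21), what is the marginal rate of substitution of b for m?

MU_b = 8, MU_m = 9, so MRS = 8/9 at every bundle.
At (15, 21): MRS = 8/9.
That is, one extra unit of b is worth 8/9 units of m at the margin.

MRS = 8/9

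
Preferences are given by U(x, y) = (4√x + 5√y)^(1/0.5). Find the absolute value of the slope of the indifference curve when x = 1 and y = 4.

MRS = 1.6

For CES with ρ = 0.5, MRS = (4/5)·√(y/x).
At (1, 4): MRS = 1.6.
That is, one extra unit of x is worth 1.6 units of y at the margin.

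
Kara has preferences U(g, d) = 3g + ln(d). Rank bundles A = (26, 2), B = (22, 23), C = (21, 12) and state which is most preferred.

Bundle A

Evaluate utility at each bundle:
U(A) = 78.693.
U(B) = 69.135.
U(C) = 65.485.
Highest utility is A, so A ≻ B ≻ C.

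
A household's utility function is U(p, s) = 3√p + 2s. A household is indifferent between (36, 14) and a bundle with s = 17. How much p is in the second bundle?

U(36, 14) = 46.
Set U(p, 17) = 46 and solve.
With s = 17: 3√p = 46 − 2·17 = 12, so √p = 4 and p = 16.
Check: U(16, 17) = 46.

p = 16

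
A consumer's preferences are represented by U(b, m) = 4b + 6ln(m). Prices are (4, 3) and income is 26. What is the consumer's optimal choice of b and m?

MU_b = 4, MU_m = 6/m.
MRS = 4 ÷ (6/m).
Tangency: set MRS = p_b/p_m = 4/3.
MRS depends only on m: (2/3)·m = 4/3 ⇒ m* = (4/3)/(2/3) = 2.
From the budget, 4·b = 26 − 3·2 = 20, so b* = 5.

b* = 5, m* = 2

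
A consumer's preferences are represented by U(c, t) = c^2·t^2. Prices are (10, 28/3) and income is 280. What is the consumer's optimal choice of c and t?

c* = 14, t* = 15

MU_c = 2·c·t^2 and MU_t = 2·c^2·t.
MRS = MU_c/MU_t = t/c.
Tangency: set MRS = p_c/p_t = 10/(28/3) = 15/14.
So t/c = 15/14, i.e. t = (15/14)·c.
Substitute into the budget 10·c + (28/3)·t = 280: 20·c = 280, so c* = 14.
Then t* = (15/14)·14 = 15.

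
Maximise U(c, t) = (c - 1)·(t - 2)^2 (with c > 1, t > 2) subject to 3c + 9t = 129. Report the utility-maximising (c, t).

c* = 13, t* = 10

MU_c = (t−2)^2, MU_t = 2·(c−1)·(t−2).
MRS = (1/2)·(t−2)/(c−1).
Tangency: set MRS = p_c/p_t = 3/9 = 1/3.
So (1/2)·(t − 2)/(c − 1) = 1/3, i.e. (t − 2) = (2/3)·(c − 1).
Rewrite the budget in excess-of-subsistence terms: 3·(c − 1) + 9·(t − 2) = 129 − 3·1 − 9·2 = 108.
Substituting, 9·(c − 1) = 108, so c − 1 = 12 and c* = 13.
Then t − 2 = (2/3)·12 = 8, so t* = 10.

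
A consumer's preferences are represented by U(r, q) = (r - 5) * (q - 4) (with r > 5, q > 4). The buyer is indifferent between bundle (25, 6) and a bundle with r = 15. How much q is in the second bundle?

U(25, 6) = 40.
Set U(15, q) = 40 and solve.
With r = 15: (15 − 5) = 10, so (q − 4) = 40/10 = 4.
So q = 4 + 4 = 8.
Check: U(15, 8) = 40.

q = 8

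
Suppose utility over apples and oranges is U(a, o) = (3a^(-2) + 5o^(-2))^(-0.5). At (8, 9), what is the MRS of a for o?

For CES with ρ = -2, MRS = (3/5)·(o/a)^3.
At (8, 9): MRS = 2187/2560.
So at (8, 9) the consumer would give up 2187/2560 units of o for one more unit of a.

MRS = 2187/2560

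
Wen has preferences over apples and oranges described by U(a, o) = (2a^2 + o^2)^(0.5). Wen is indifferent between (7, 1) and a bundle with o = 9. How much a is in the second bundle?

a = 3

U depends on (a, o) only through S = 2a^2 + o^2, so equal utility means equal S. At (7, 1): S = 99.
With o = 9: 9^2 = 81, so 2a^2 = 99 − 81 = 18, i.e. a^2 = 9.
Hence a = √9 = 3.
Check: U(3, 9) = 9.9499.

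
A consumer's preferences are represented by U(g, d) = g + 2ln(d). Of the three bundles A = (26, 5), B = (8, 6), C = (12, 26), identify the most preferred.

Evaluate utility at each bundle:
U(A) = 29.219.
U(B) = 11.584.
U(C) = 18.516.
Highest utility is A, so A ≻ C ≻ B.

Bundle A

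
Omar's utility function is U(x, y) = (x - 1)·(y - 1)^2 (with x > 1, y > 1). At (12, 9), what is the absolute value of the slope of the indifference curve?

MU_x = (y−1)^2, MU_y = 2·(x−1)·(y−1).
MRS = (1/2)·(y−1)/(x−1).
At (12, 9): MRS = 4/11.
The indifference curve has slope −4/11 at this bundle.

MRS = 4/11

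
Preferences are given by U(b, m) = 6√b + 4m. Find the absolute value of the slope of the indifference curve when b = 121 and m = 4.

MU_b = 6/(2√b), MU_m = 4.
MRS = 6/(2√b) ÷ 4.
At (121, 4): MRS = 3/44.
The indifference curve has slope −3/44 at this bundle.

MRS = 3/44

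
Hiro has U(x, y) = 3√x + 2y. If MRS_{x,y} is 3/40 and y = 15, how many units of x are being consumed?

x = 100

MU_x = 3/(2√x), MU_y = 2.
MRS = 3/(2√x) ÷ 2.
MRS depends only on x: 0.75/√x = 3/40 ⇒ √x = 0.75/(3/40) = 10 ⇒ x = 100.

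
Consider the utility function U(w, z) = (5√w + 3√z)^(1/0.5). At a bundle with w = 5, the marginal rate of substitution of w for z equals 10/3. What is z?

z = 20

For CES with ρ = 0.5, MRS = (5/3)·√(z/w).
Setting (5/3)·√(z/5) = 10/3 gives √(z/5) = 2, so z/5 = 4 and z = 20.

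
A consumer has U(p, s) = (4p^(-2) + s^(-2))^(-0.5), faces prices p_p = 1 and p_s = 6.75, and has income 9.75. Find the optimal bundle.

For CES with ρ = -2, MRS = (4/1)·(s/p)^3.
Tangency: set MRS = p_p/p_s = 1/6.75 = 4/27.
So (s/p)^3 = 1/27; taking the cube root, s/p = 1/3, i.e. s = (1/3)·p.
Substitute into the budget 1·p + 6.75·s = 9.75: 3.25·p = 9.75, so p* = 3 and s* = (1/3)·3 = 1.

p* = 3, s* = 1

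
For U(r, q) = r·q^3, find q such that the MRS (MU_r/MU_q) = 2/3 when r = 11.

q = 22

MU_r = q^3 and MU_q = 3·r·q^2.
MRS = MU_r/MU_q = (1/3)·q/r.
Substitute r = 11: MRS = q/33. Setting q/33 = 2/3 gives q = (2/3)·33 = 22.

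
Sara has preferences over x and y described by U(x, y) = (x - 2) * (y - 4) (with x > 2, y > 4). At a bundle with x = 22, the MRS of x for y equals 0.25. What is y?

y = 9

MU_x = (y−4), MU_y = (x−2).
MRS = (y−4)/(x−2).
Substitute x = 22: MRS = (y − 4)/20. Setting this equal to 0.25 gives y − 4 = 0.25·20 = 5, so y = 9.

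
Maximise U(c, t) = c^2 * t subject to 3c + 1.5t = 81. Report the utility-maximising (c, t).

MU_c = 2·c·t and MU_t = c^2.
MRS = MU_c/MU_t = (2/1)·t/c.
Tangency: set MRS = p_c/p_t = 3/1.5 = 2.
So (2/1)·t/c = 2, i.e. t = c.
Substitute into the budget 3·c + 1.5·t = 81: 4.5·c = 81, so c* = 18.
Then t* = 18.

c* = 18, t* = 18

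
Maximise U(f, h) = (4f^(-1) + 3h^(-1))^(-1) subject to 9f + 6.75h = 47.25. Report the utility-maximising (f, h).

f* = 3, h* = 3

For CES with ρ = -1, MRS = (4/3)·(h/f)^2.
Tangency: set MRS = p_f/p_h = 9/6.75 = 4/3.
So (h/f)^2 = 1; taking the square root, h/f = 1, i.e. h = f.
Substitute into the budget 9·f + 6.75·h = 47.25: 15.75·f = 47.25, so f* = 3 and h* = 3.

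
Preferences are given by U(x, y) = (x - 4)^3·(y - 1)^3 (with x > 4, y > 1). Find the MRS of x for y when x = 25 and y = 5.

MRS = 4/21

MU_x = 3·(x−4)^2·(y−1)^3, MU_y = 3·(x−4)^3·(y−1)^2.
MRS = (y−1)/(x−4).
At (25, 5): MRS = 4/21.
So at (25, 5) the consumer would give up 4/21 units of y for one more unit of x.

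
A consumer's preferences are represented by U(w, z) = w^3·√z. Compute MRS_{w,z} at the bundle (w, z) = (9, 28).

MU_w = 3·w^2·√z and MU_z = 0.5·w^3·z^(-0.5).
MRS = MU_w/MU_z = (6)·z/w.
At (9, 28): MRS = 56/3.
So at (9, 28) the consumer would give up 56/3 units of z for one more unit of w.

MRS = 56/3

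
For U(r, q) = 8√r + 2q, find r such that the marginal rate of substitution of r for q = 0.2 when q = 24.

MU_r = 8/(2√r), MU_q = 2.
MRS = 8/(2√r) ÷ 2.
MRS depends only on r: 2/√r = 0.2 ⇒ √r = 2/0.2 = 10 ⇒ r = 100.

r = 100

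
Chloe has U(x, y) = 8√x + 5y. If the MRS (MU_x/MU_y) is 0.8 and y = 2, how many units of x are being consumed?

MU_x = 8/(2√x), MU_y = 5.
MRS = 8/(2√x) ÷ 5.
MRS depends only on x: 0.8/√x = 0.8 ⇒ √x = 0.8/0.8 = 1 ⇒ x = 1.

x = 1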